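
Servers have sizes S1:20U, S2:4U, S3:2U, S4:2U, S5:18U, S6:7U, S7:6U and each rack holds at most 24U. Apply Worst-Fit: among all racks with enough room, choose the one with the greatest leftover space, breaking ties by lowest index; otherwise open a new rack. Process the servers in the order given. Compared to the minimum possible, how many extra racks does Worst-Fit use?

Worst-Fit: [20,4] [2,2,18] [7,6] → 3 racks.
Total size 59U; any packing needs at least ⌈59/24⌉ = 3 racks.
So 3 is already optimal.

0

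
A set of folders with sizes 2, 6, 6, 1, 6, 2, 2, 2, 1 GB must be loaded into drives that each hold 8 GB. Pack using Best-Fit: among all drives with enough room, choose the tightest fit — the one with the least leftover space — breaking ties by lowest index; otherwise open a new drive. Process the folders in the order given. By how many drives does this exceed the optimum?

Best-Fit: [2,6] [6,1,1] [6,2] [2,2] → 4 drives.
Total size 28 GB; any packing needs at least ⌈28/8⌉ = 4 drives.
So 4 is already optimal.

0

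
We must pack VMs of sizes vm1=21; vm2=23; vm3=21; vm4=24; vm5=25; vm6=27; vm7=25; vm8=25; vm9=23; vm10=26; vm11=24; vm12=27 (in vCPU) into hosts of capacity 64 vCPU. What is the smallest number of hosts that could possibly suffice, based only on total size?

Total size = 21 + 23 + 21 + 24 + 25 + 27 + 25 + 25 + 23 + 26 + 24 + 27 = 291 vCPU.
⌈291 / 64⌉ = 5.

5 hosts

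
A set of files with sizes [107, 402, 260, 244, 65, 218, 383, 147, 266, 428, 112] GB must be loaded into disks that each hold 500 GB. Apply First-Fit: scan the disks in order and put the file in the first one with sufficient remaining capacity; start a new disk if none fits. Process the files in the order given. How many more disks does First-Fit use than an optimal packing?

0

First-Fit: [107,260,65] [402] [244,218] [383,112] [147,266] [428] → 6 disks.
Total size 2632 GB; any packing needs at least ⌈2632/500⌉ = 6 disks.
So 6 is already optimal.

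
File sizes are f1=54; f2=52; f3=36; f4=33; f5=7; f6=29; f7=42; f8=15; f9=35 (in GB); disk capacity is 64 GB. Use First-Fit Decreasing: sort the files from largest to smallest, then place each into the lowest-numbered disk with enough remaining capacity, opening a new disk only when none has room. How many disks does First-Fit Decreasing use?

6

Sorted descending: 54, 52, 42, 36, 35, 33, 29, 15, 7.
disk 1: place 54 GB, 10 GB left
disk 2: place 52 GB, 12 GB left
disk 3: place 42 GB, 22 GB left
disk 4: place 36 GB, 28 GB left
disk 5: place 35 GB, 29 GB left
disk 6: place 33 GB, 31 GB left
disk 5: place 29 GB, 0 GB left
disk 3: place 15 GB, 7 GB left
disk 1: place 7 GB, 3 GB left
Final disks: [54,7] [52] [42,15] [36] [35,29] [33].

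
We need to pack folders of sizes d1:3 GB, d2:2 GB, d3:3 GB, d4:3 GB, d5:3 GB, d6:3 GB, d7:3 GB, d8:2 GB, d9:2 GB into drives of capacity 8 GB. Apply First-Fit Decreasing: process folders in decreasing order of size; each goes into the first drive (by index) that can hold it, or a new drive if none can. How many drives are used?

Sorted descending: 3, 3, 3, 3, 3, 3, 2, 2, 2.
Put 3 GB in drive 1; 5 GB remain.
Put 3 GB in drive 1; 2 GB remain.
Put 3 GB in drive 2; 5 GB remain.
Put 3 GB in drive 2; 2 GB remain.
Put 3 GB in drive 3; 5 GB remain.
Put 3 GB in drive 3; 2 GB remain.
Put 2 GB in drive 1; 0 GB remain.
Put 2 GB in drive 2; 0 GB remain.
Put 2 GB in drive 3; 0 GB remain.
Final drives: [3,3,2] [3,3,2] [3,3,2].

3 drives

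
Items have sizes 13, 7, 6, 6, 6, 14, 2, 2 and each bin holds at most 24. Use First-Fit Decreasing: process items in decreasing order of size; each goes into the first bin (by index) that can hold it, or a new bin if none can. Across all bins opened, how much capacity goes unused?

16

Sorted descending: 14, 13, 7, 6, 6, 6, 2, 2.
bin 1: place 14, 10 left
bin 2: place 13, 11 left
bin 1: place 7, 3 left
bin 2: place 6, 5 left
bin 3: place 6, 18 left
bin 3: place 6, 12 left
bin 1: place 2, 1 left
bin 2: place 2, 3 left
3 bins × 24 = 72; used 56; unused 16.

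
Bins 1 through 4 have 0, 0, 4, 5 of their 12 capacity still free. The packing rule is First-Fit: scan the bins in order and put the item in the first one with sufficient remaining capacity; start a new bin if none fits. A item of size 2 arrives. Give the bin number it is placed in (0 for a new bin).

3

Bins with room: bin 3 (4), bin 4 (5).
The first with room is bin 3.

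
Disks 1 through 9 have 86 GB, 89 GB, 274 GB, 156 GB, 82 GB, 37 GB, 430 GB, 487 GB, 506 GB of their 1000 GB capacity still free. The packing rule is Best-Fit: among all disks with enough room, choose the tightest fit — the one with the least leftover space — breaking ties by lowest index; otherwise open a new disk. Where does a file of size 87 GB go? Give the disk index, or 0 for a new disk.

Disks with room: disk 2 (89 GB), disk 3 (274 GB), disk 4 (156 GB), disk 7 (430 GB), disk 8 (487 GB), disk 9 (506 GB).
Tightest fit is disk 2 with 89 GB free.

2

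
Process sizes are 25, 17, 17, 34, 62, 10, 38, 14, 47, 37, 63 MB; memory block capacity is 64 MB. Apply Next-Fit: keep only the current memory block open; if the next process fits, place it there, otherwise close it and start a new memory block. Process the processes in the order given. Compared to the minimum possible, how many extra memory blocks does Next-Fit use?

1

Next-Fit: [25,17,17] [34] [62] [10,38,14] [47] [37] [63] → 7 memory blocks.
Total size 364 MB; any packing needs at least ⌈364/64⌉ = 6 memory blocks.
An optimal packing achieves that bound: [63] [62] [47,17] [38,25] [37,17,10] [34,14] → 6 memory blocks.
Excess: 7 − 6 = 1.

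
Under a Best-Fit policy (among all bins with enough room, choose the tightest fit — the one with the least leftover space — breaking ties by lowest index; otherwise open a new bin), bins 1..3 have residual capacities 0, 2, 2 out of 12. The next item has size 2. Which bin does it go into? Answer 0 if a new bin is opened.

2

Bins with room: bin 2 (2), bin 3 (2).
Tightest fit is bin 2 with 2 free.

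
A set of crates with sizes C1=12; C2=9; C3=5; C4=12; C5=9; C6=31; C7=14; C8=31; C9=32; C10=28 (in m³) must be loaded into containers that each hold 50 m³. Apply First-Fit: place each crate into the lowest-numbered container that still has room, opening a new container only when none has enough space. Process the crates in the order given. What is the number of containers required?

5

container 1: place C1 (12 m³), 38 m³ left
container 1: place C2 (9 m³), 29 m³ left
container 1: place C3 (5 m³), 24 m³ left
container 1: place C4 (12 m³), 12 m³ left
container 1: place C5 (9 m³), 3 m³ left
container 2: place C6 (31 m³), 19 m³ left
container 2: place C7 (14 m³), 5 m³ left
container 3: place C8 (31 m³), 19 m³ left
container 4: place C9 (32 m³), 18 m³ left
container 5: place C10 (28 m³), 22 m³ left
Final containers: [12,9,5,12,9] [31,14] [31] [32] [28].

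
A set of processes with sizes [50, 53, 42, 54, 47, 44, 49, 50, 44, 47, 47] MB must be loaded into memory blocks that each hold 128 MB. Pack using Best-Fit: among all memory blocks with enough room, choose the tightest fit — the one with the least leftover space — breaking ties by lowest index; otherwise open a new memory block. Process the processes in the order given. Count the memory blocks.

50 MB → memory block 1 (remaining 78 MB)
53 MB → memory block 1 (remaining 25 MB)
42 MB → memory block 2 (remaining 86 MB)
54 MB → memory block 2 (remaining 32 MB)
47 MB → memory block 3 (remaining 81 MB)
44 MB → memory block 3 (remaining 37 MB)
49 MB → memory block 4 (remaining 79 MB)
50 MB → memory block 4 (remaining 29 MB)
44 MB → memory block 5 (remaining 84 MB)
47 MB → memory block 5 (remaining 37 MB)
47 MB → memory block 6 (remaining 81 MB)
Final memory blocks: [50,53] [42,54] [47,44] [49,50] [44,47] [47].

6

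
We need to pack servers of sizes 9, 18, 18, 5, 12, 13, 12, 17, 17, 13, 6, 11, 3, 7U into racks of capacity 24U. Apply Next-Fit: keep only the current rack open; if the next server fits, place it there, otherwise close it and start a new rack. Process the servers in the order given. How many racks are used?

Put 9U in rack 1; 15U remain.
Put 18U in rack 2; 6U remain.
Put 18U in rack 3; 6U remain.
Put 5U in rack 3; 1U remain.
Put 12U in rack 4; 12U remain.
Put 13U in rack 5; 11U remain.
Put 12U in rack 6; 12U remain.
Put 17U in rack 7; 7U remain.
Put 17U in rack 8; 7U remain.
Put 13U in rack 9; 11U remain.
Put 6U in rack 9; 5U remain.
Put 11U in rack 10; 13U remain.
Put 3U in rack 10; 10U remain.
Put 7U in rack 10; 3U remain.

10 racks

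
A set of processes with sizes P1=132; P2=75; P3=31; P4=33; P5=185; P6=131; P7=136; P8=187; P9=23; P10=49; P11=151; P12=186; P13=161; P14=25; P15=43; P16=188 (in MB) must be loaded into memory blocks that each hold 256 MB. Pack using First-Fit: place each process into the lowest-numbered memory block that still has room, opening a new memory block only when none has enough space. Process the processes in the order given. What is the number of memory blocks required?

P1 (132 MB) → memory block 1 (remaining 124 MB)
P2 (75 MB) → memory block 1 (remaining 49 MB)
P3 (31 MB) → memory block 1 (remaining 18 MB)
P4 (33 MB) → memory block 2 (remaining 223 MB)
P5 (185 MB) → memory block 2 (remaining 38 MB)
P6 (131 MB) → memory block 3 (remaining 125 MB)
P7 (136 MB) → memory block 4 (remaining 120 MB)
P8 (187 MB) → memory block 5 (remaining 69 MB)
P9 (23 MB) → memory block 2 (remaining 15 MB)
P10 (49 MB) → memory block 3 (remaining 76 MB)
P11 (151 MB) → memory block 6 (remaining 105 MB)
P12 (186 MB) → memory block 7 (remaining 70 MB)
P13 (161 MB) → memory block 8 (remaining 95 MB)
P14 (25 MB) → memory block 3 (remaining 51 MB)
P15 (43 MB) → memory block 3 (remaining 8 MB)
P16 (188 MB) → memory block 9 (remaining 68 MB)

9 memory blocks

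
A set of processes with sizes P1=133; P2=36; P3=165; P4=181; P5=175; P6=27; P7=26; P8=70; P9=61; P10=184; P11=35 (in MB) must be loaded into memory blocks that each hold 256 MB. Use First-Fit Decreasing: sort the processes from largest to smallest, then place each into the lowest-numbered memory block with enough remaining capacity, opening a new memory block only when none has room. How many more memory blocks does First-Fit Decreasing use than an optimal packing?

0

First-Fit Decreasing: [184,70] [181,61] [175,36,35] [165,27,26] [133] → 5 memory blocks.
Total size 1093 MB; any packing needs at least ⌈1093/256⌉ = 5 memory blocks.
So 5 is already optimal.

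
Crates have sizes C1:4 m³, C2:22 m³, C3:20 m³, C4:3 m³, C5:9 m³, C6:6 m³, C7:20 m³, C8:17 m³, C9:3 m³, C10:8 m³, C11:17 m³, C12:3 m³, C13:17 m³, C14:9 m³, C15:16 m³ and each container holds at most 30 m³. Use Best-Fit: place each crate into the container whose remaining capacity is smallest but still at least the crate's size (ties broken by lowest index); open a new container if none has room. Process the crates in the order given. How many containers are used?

container 1: place C1 (4 m³), 26 m³ left
container 1: place C2 (22 m³), 4 m³ left
container 2: place C3 (20 m³), 10 m³ left
container 1: place C4 (3 m³), 1 m³ left
container 2: place C5 (9 m³), 1 m³ left
container 3: place C6 (6 m³), 24 m³ left
container 3: place C7 (20 m³), 4 m³ left
container 4: place C8 (17 m³), 13 m³ left
container 3: place C9 (3 m³), 1 m³ left
container 4: place C10 (8 m³), 5 m³ left
container 5: place C11 (17 m³), 13 m³ left
container 4: place C12 (3 m³), 2 m³ left
container 6: place C13 (17 m³), 13 m³ left
container 5: place C14 (9 m³), 4 m³ left
container 7: place C15 (16 m³), 14 m³ left

7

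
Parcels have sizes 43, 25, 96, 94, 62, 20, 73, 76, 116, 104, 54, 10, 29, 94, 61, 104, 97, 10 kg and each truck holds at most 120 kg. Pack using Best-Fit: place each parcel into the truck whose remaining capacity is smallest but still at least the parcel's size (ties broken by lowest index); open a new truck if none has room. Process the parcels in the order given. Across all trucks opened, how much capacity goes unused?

272

Put 43 kg in truck 1; 77 kg remain.
Put 25 kg in truck 1; 52 kg remain.
Put 96 kg in truck 2; 24 kg remain.
Put 94 kg in truck 3; 26 kg remain.
Put 62 kg in truck 4; 58 kg remain.
Put 20 kg in truck 2; 4 kg remain.
Put 73 kg in truck 5; 47 kg remain.
Put 76 kg in truck 6; 44 kg remain.
Put 116 kg in truck 7; 4 kg remain.
Put 104 kg in truck 8; 16 kg remain.
Put 54 kg in truck 4; 4 kg remain.
Put 10 kg in truck 8; 6 kg remain.
Put 29 kg in truck 6; 15 kg remain.
Put 94 kg in truck 9; 26 kg remain.
Put 61 kg in truck 10; 59 kg remain.
Put 104 kg in truck 11; 16 kg remain.
Put 97 kg in truck 12; 23 kg remain.
Put 10 kg in truck 6; 5 kg remain.
12 trucks × 120 kg = 1440 kg; used 1168 kg; unused 272 kg.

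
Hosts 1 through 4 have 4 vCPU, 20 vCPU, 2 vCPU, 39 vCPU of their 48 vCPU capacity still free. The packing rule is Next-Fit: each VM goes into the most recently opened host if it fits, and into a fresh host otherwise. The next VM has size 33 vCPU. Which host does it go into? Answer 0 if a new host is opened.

Next-Fit only looks at host 4, which has 39 vCPU free.
33 vCPU fits there.

4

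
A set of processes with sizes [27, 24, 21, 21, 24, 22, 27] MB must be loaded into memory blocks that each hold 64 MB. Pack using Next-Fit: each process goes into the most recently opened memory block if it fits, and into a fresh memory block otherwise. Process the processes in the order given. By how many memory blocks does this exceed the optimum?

1

Next-Fit: [27,24] [21,21] [24,22] [27] → 4 memory blocks.
Total size 166 MB; any packing needs at least ⌈166/64⌉ = 3 memory blocks.
An optimal packing achieves that bound: [27,27] [24,24] [22,21,21] → 3 memory blocks.
Excess: 4 − 3 = 1.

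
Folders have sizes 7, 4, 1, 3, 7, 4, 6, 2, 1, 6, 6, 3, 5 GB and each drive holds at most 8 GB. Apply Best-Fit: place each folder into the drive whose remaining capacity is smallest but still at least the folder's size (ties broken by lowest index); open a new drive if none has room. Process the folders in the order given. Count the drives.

8

Put 7 GB in drive 1; 1 GB remain.
Put 4 GB in drive 2; 4 GB remain.
Put 1 GB in drive 1; 0 GB remain.
Put 3 GB in drive 2; 1 GB remain.
Put 7 GB in drive 3; 1 GB remain.
Put 4 GB in drive 4; 4 GB remain.
Put 6 GB in drive 5; 2 GB remain.
Put 2 GB in drive 5; 0 GB remain.
Put 1 GB in drive 2; 0 GB remain.
Put 6 GB in drive 6; 2 GB remain.
Put 6 GB in drive 7; 2 GB remain.
Put 3 GB in drive 4; 1 GB remain.
Put 5 GB in drive 8; 3 GB remain.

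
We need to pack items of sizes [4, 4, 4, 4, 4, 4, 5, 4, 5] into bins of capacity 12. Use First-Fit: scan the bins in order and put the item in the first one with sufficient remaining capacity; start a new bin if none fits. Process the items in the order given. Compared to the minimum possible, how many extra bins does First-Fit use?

First-Fit: [4,4,4] [4,4,4] [5,4] [5] → 4 bins.
Total size 38; any packing needs at least ⌈38/12⌉ = 4 bins.
So 4 is already optimal.

0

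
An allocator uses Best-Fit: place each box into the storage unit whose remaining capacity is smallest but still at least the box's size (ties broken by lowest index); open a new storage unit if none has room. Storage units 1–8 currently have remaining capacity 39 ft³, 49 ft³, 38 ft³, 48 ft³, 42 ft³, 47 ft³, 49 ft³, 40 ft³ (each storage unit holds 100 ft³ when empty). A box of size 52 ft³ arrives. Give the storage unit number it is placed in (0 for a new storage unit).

No storage unit has ≥ 52 ft³ free, so a new storage unit is opened.

0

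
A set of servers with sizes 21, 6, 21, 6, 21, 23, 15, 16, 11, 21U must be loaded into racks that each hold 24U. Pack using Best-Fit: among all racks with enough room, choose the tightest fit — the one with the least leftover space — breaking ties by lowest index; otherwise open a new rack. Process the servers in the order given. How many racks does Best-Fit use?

21U → rack 1 (remaining 3U)
6U → rack 2 (remaining 18U)
21U → rack 3 (remaining 3U)
6U → rack 2 (remaining 12U)
21U → rack 4 (remaining 3U)
23U → rack 5 (remaining 1U)
15U → rack 6 (remaining 9U)
16U → rack 7 (remaining 8U)
11U → rack 2 (remaining 1U)
21U → rack 8 (remaining 3U)

8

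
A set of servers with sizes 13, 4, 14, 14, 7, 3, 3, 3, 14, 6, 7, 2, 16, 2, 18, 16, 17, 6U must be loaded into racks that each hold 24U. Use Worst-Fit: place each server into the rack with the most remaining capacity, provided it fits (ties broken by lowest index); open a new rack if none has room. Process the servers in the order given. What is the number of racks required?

9

rack 1: place 13U, 11U left
rack 1: place 4U, 7U left
rack 2: place 14U, 10U left
rack 3: place 14U, 10U left
rack 2: place 7U, 3U left
rack 3: place 3U, 7U left
rack 1: place 3U, 4U left
rack 3: place 3U, 4U left
rack 4: place 14U, 10U left
rack 4: place 6U, 4U left
rack 5: place 7U, 17U left
rack 5: place 2U, 15U left
rack 6: place 16U, 8U left
rack 5: place 2U, 13U left
rack 7: place 18U, 6U left
rack 8: place 16U, 8U left
rack 9: place 17U, 7U left
rack 5: place 6U, 7U left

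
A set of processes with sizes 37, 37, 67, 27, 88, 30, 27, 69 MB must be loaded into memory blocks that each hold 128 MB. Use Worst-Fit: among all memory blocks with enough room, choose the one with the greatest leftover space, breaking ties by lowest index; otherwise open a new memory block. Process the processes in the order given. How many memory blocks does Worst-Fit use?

4

memory block 1: place 37 MB, 91 MB left
memory block 1: place 37 MB, 54 MB left
memory block 2: place 67 MB, 61 MB left
memory block 2: place 27 MB, 34 MB left
memory block 3: place 88 MB, 40 MB left
memory block 1: place 30 MB, 24 MB left
memory block 3: place 27 MB, 13 MB left
memory block 4: place 69 MB, 59 MB left
Final memory blocks: [37,37,30] [67,27] [88,27] [69].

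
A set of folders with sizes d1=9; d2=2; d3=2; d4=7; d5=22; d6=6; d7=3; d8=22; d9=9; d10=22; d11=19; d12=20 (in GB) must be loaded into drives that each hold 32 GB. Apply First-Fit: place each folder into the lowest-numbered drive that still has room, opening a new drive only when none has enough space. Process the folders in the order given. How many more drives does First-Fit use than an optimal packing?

First-Fit: [9,2,2,7,6,3] [22,9] [22] [22] [19] [20] → 6 drives.
Total size 143 GB; any packing needs at least ⌈143/32⌉ = 5 drives.
An optimal packing achieves that bound: [22,9] [22,9] [22,7,3] [20,6,2,2] [19] → 5 drives.
Excess: 6 − 5 = 1.

1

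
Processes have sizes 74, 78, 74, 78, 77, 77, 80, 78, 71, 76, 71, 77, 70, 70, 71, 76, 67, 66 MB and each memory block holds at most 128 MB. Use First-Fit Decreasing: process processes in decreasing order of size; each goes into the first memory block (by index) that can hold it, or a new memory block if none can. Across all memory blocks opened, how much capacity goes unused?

973

Sorted descending: 80, 78, 78, 78, 77, 77, 77, 76, 76, 74, 74, 71, 71, 71, 70, 70, 67, 66.
Put 80 MB in memory block 1; 48 MB remain.
Put 78 MB in memory block 2; 50 MB remain.
Put 78 MB in memory block 3; 50 MB remain.
Put 78 MB in memory block 4; 50 MB remain.
Put 77 MB in memory block 5; 51 MB remain.
Put 77 MB in memory block 6; 51 MB remain.
Put 77 MB in memory block 7; 51 MB remain.
Put 76 MB in memory block 8; 52 MB remain.
Put 76 MB in memory block 9; 52 MB remain.
Put 74 MB in memory block 10; 54 MB remain.
Put 74 MB in memory block 11; 54 MB remain.
Put 71 MB in memory block 12; 57 MB remain.
Put 71 MB in memory block 13; 57 MB remain.
Put 71 MB in memory block 14; 57 MB remain.
Put 70 MB in memory block 15; 58 MB remain.
Put 70 MB in memory block 16; 58 MB remain.
Put 67 MB in memory block 17; 61 MB remain.
Put 66 MB in memory block 18; 62 MB remain.
18 memory blocks × 128 MB = 2304 MB; used 1331 MB; unused 973 MB.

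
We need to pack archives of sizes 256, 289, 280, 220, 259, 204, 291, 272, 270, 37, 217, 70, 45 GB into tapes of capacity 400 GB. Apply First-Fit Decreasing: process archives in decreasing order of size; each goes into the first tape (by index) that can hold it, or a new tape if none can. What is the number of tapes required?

Sorted descending: 291, 289, 280, 272, 270, 259, 256, 220, 217, 204, 70, 45, 37.
tape 1: place 291 GB, 109 GB left
tape 2: place 289 GB, 111 GB left
tape 3: place 280 GB, 120 GB left
tape 4: place 272 GB, 128 GB left
tape 5: place 270 GB, 130 GB left
tape 6: place 259 GB, 141 GB left
tape 7: place 256 GB, 144 GB left
tape 8: place 220 GB, 180 GB left
tape 9: place 217 GB, 183 GB left
tape 10: place 204 GB, 196 GB left
tape 1: place 70 GB, 39 GB left
tape 2: place 45 GB, 66 GB left
tape 1: place 37 GB, 2 GB left

10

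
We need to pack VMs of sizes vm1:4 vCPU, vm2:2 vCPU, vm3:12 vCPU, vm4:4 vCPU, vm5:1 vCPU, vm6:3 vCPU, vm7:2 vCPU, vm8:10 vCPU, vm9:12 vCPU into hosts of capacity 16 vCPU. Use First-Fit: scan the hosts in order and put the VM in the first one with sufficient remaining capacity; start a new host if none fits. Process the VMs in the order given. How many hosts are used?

vm1 (4 vCPU) → host 1 (remaining 12 vCPU)
vm2 (2 vCPU) → host 1 (remaining 10 vCPU)
vm3 (12 vCPU) → host 2 (remaining 4 vCPU)
vm4 (4 vCPU) → host 1 (remaining 6 vCPU)
vm5 (1 vCPU) → host 1 (remaining 5 vCPU)
vm6 (3 vCPU) → host 1 (remaining 2 vCPU)
vm7 (2 vCPU) → host 1 (remaining 0 vCPU)
vm8 (10 vCPU) → host 3 (remaining 6 vCPU)
vm9 (12 vCPU) → host 4 (remaining 4 vCPU)

4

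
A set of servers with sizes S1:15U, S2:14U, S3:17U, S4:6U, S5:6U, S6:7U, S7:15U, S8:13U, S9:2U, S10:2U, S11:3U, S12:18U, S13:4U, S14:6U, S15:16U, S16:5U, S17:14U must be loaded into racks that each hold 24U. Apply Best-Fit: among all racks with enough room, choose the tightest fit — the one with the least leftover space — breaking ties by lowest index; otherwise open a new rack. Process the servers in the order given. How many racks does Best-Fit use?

rack 1: place S1 (15U), 9U left
rack 2: place S2 (14U), 10U left
rack 3: place S3 (17U), 7U left
rack 3: place S4 (6U), 1U left
rack 1: place S5 (6U), 3U left
rack 2: place S6 (7U), 3U left
rack 4: place S7 (15U), 9U left
rack 5: place S8 (13U), 11U left
rack 1: place S9 (2U), 1U left
rack 2: place S10 (2U), 1U left
rack 4: place S11 (3U), 6U left
rack 6: place S12 (18U), 6U left
rack 4: place S13 (4U), 2U left
rack 6: place S14 (6U), 0U left
rack 7: place S15 (16U), 8U left
rack 7: place S16 (5U), 3U left
rack 8: place S17 (14U), 10U left
Final racks: [15,6,2] [14,7,2] [17,6] [15,3,4] [13] [18,6] [16,5] [14].

8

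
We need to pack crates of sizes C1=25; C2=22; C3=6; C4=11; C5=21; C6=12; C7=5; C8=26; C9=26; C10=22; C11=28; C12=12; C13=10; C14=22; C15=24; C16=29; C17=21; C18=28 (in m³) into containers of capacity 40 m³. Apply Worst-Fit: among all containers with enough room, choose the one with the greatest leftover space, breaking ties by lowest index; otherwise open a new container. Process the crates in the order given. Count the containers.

12

C1 (25 m³) → container 1 (remaining 15 m³)
C2 (22 m³) → container 2 (remaining 18 m³)
C3 (6 m³) → container 2 (remaining 12 m³)
C4 (11 m³) → container 1 (remaining 4 m³)
C5 (21 m³) → container 3 (remaining 19 m³)
C6 (12 m³) → container 3 (remaining 7 m³)
C7 (5 m³) → container 2 (remaining 7 m³)
C8 (26 m³) → container 4 (remaining 14 m³)
C9 (26 m³) → container 5 (remaining 14 m³)
C10 (22 m³) → container 6 (remaining 18 m³)
C11 (28 m³) → container 7 (remaining 12 m³)
C12 (12 m³) → container 6 (remaining 6 m³)
C13 (10 m³) → container 4 (remaining 4 m³)
C14 (22 m³) → container 8 (remaining 18 m³)
C15 (24 m³) → container 9 (remaining 16 m³)
C16 (29 m³) → container 10 (remaining 11 m³)
C17 (21 m³) → container 11 (remaining 19 m³)
C18 (28 m³) → container 12 (remaining 12 m³)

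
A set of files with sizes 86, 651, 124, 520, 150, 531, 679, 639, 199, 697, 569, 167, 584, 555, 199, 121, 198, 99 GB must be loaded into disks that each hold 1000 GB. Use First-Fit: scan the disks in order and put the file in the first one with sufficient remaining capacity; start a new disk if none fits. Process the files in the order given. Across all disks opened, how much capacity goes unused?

Put 86 GB in disk 1; 914 GB remain.
Put 651 GB in disk 1; 263 GB remain.
Put 124 GB in disk 1; 139 GB remain.
Put 520 GB in disk 2; 480 GB remain.
Put 150 GB in disk 2; 330 GB remain.
Put 531 GB in disk 3; 469 GB remain.
Put 679 GB in disk 4; 321 GB remain.
Put 639 GB in disk 5; 361 GB remain.
Put 199 GB in disk 2; 131 GB remain.
Put 697 GB in disk 6; 303 GB remain.
Put 569 GB in disk 7; 431 GB remain.
Put 167 GB in disk 3; 302 GB remain.
Put 584 GB in disk 8; 416 GB remain.
Put 555 GB in disk 9; 445 GB remain.
Put 199 GB in disk 3; 103 GB remain.
Put 121 GB in disk 1; 18 GB remain.
Put 198 GB in disk 4; 123 GB remain.
Put 99 GB in disk 2; 32 GB remain.
9 disks × 1000 GB = 9000 GB; used 6768 GB; unused 2232 GB.

2232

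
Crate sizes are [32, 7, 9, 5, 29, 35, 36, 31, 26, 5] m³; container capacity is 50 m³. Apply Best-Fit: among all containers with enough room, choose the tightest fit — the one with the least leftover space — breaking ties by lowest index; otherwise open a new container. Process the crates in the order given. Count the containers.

Put 32 m³ in container 1; 18 m³ remain.
Put 7 m³ in container 1; 11 m³ remain.
Put 9 m³ in container 1; 2 m³ remain.
Put 5 m³ in container 2; 45 m³ remain.
Put 29 m³ in container 2; 16 m³ remain.
Put 35 m³ in container 3; 15 m³ remain.
Put 36 m³ in container 4; 14 m³ remain.
Put 31 m³ in container 5; 19 m³ remain.
Put 26 m³ in container 6; 24 m³ remain.
Put 5 m³ in container 4; 9 m³ remain.

6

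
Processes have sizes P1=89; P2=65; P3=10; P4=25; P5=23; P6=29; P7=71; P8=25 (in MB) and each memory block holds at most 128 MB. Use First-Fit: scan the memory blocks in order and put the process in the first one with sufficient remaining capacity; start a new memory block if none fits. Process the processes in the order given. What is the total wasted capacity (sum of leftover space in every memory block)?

47

P1 (89 MB) → memory block 1 (remaining 39 MB)
P2 (65 MB) → memory block 2 (remaining 63 MB)
P3 (10 MB) → memory block 1 (remaining 29 MB)
P4 (25 MB) → memory block 1 (remaining 4 MB)
P5 (23 MB) → memory block 2 (remaining 40 MB)
P6 (29 MB) → memory block 2 (remaining 11 MB)
P7 (71 MB) → memory block 3 (remaining 57 MB)
P8 (25 MB) → memory block 3 (remaining 32 MB)
3 memory blocks × 128 MB = 384 MB; used 337 MB; unused 47 MB.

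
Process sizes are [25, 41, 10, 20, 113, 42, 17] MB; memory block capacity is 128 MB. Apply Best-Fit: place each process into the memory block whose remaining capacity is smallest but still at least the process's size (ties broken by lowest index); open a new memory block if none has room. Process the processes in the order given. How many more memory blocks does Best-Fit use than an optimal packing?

0

Best-Fit: [25,41,10,20,17] [113] [42] → 3 memory blocks.
Total size 268 MB; any packing needs at least ⌈268/128⌉ = 3 memory blocks.
So 3 is already optimal.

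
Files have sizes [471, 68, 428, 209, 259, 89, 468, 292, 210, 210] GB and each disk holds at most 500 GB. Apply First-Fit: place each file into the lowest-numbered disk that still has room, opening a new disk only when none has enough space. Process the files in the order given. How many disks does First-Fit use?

6 disks

471 GB → disk 1 (remaining 29 GB)
68 GB → disk 2 (remaining 432 GB)
428 GB → disk 2 (remaining 4 GB)
209 GB → disk 3 (remaining 291 GB)
259 GB → disk 3 (remaining 32 GB)
89 GB → disk 4 (remaining 411 GB)
468 GB → disk 5 (remaining 32 GB)
292 GB → disk 4 (remaining 119 GB)
210 GB → disk 6 (remaining 290 GB)
210 GB → disk 6 (remaining 80 GB)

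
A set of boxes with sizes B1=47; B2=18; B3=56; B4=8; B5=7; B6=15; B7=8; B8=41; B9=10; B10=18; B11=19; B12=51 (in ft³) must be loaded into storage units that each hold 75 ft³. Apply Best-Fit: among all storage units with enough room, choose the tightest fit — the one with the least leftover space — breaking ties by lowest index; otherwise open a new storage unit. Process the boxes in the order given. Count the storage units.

5 storage units

Put B1 (47 ft³) in storage unit 1; 28 ft³ remain.
Put B2 (18 ft³) in storage unit 1; 10 ft³ remain.
Put B3 (56 ft³) in storage unit 2; 19 ft³ remain.
Put B4 (8 ft³) in storage unit 1; 2 ft³ remain.
Put B5 (7 ft³) in storage unit 2; 12 ft³ remain.
Put B6 (15 ft³) in storage unit 3; 60 ft³ remain.
Put B7 (8 ft³) in storage unit 2; 4 ft³ remain.
Put B8 (41 ft³) in storage unit 3; 19 ft³ remain.
Put B9 (10 ft³) in storage unit 3; 9 ft³ remain.
Put B10 (18 ft³) in storage unit 4; 57 ft³ remain.
Put B11 (19 ft³) in storage unit 4; 38 ft³ remain.
Put B12 (51 ft³) in storage unit 5; 24 ft³ remain.
Final storage units: [47,18,8] [56,7,8] [15,41,10] [18,19] [51].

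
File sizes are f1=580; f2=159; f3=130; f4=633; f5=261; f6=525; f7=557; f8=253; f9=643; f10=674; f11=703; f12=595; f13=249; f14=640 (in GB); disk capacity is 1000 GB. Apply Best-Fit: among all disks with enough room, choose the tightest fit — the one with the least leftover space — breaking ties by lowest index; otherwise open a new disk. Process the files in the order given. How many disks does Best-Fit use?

9 disks

f1 (580 GB) → disk 1 (remaining 420 GB)
f2 (159 GB) → disk 1 (remaining 261 GB)
f3 (130 GB) → disk 1 (remaining 131 GB)
f4 (633 GB) → disk 2 (remaining 367 GB)
f5 (261 GB) → disk 2 (remaining 106 GB)
f6 (525 GB) → disk 3 (remaining 475 GB)
f7 (557 GB) → disk 4 (remaining 443 GB)
f8 (253 GB) → disk 4 (remaining 190 GB)
f9 (643 GB) → disk 5 (remaining 357 GB)
f10 (674 GB) → disk 6 (remaining 326 GB)
f11 (703 GB) → disk 7 (remaining 297 GB)
f12 (595 GB) → disk 8 (remaining 405 GB)
f13 (249 GB) → disk 7 (remaining 48 GB)
f14 (640 GB) → disk 9 (remaining 360 GB)
Final disks: [580,159,130] [633,261] [525] [557,253] [643] [674] [703,249] [595] [640].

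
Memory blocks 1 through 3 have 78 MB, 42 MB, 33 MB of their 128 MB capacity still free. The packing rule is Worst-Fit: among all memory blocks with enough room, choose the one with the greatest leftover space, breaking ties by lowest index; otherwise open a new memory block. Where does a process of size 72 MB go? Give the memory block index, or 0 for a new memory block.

Memory blocks with room: memory block 1 (78 MB).
Most room is memory block 1 with 78 MB free.

1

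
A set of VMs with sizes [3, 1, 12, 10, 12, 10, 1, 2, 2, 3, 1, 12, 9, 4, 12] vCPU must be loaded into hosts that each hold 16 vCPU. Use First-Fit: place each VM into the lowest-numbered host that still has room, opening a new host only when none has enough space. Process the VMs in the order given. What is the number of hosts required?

Put 3 vCPU in host 1; 13 vCPU remain.
Put 1 vCPU in host 1; 12 vCPU remain.
Put 12 vCPU in host 1; 0 vCPU remain.
Put 10 vCPU in host 2; 6 vCPU remain.
Put 12 vCPU in host 3; 4 vCPU remain.
Put 10 vCPU in host 4; 6 vCPU remain.
Put 1 vCPU in host 2; 5 vCPU remain.
Put 2 vCPU in host 2; 3 vCPU remain.
Put 2 vCPU in host 2; 1 vCPU remain.
Put 3 vCPU in host 3; 1 vCPU remain.
Put 1 vCPU in host 2; 0 vCPU remain.
Put 12 vCPU in host 5; 4 vCPU remain.
Put 9 vCPU in host 6; 7 vCPU remain.
Put 4 vCPU in host 4; 2 vCPU remain.
Put 12 vCPU in host 7; 4 vCPU remain.

7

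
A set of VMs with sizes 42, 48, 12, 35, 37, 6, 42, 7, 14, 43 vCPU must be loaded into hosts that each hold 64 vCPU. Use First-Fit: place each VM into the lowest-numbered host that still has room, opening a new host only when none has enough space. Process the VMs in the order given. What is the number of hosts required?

Put 42 vCPU in host 1; 22 vCPU remain.
Put 48 vCPU in host 2; 16 vCPU remain.
Put 12 vCPU in host 1; 10 vCPU remain.
Put 35 vCPU in host 3; 29 vCPU remain.
Put 37 vCPU in host 4; 27 vCPU remain.
Put 6 vCPU in host 1; 4 vCPU remain.
Put 42 vCPU in host 5; 22 vCPU remain.
Put 7 vCPU in host 2; 9 vCPU remain.
Put 14 vCPU in host 3; 15 vCPU remain.
Put 43 vCPU in host 6; 21 vCPU remain.

6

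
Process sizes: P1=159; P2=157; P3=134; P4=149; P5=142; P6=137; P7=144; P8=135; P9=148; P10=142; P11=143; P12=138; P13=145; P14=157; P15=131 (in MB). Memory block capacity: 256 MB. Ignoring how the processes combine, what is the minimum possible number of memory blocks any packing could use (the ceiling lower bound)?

9

Total size = 159 + 157 + 134 + 149 + 142 + 137 + 144 + 135 + 148 + 142 + 143 + 138 + 145 + 157 + 131 = 2161 MB.
⌈2161 / 256⌉ = 9.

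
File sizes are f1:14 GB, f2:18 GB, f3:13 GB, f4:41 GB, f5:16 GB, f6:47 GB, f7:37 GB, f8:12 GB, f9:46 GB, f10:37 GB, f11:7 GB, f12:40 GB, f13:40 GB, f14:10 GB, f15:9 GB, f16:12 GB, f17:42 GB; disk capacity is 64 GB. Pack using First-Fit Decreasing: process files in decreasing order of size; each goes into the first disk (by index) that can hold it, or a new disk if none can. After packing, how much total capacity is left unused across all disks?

Sorted descending: 47, 46, 42, 41, 40, 40, 37, 37, 18, 16, 14, 13, 12, 12, 10, 9, 7.
disk 1: place 47 GB, 17 GB left
disk 2: place 46 GB, 18 GB left
disk 3: place 42 GB, 22 GB left
disk 4: place 41 GB, 23 GB left
disk 5: place 40 GB, 24 GB left
disk 6: place 40 GB, 24 GB left
disk 7: place 37 GB, 27 GB left
disk 8: place 37 GB, 27 GB left
disk 2: place 18 GB, 0 GB left
disk 1: place 16 GB, 1 GB left
disk 3: place 14 GB, 8 GB left
disk 4: place 13 GB, 10 GB left
disk 5: place 12 GB, 12 GB left
disk 5: place 12 GB, 0 GB left
disk 4: place 10 GB, 0 GB left
disk 6: place 9 GB, 15 GB left
disk 3: place 7 GB, 1 GB left
8 disks × 64 GB = 512 GB; used 441 GB; unused 71 GB.

71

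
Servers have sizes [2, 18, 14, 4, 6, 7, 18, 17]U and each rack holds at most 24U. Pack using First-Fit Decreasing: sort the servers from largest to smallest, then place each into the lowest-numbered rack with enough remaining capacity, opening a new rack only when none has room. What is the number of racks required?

Sorted descending: 18, 18, 17, 14, 7, 6, 4, 2.
rack 1: place 18U, 6U left
rack 2: place 18U, 6U left
rack 3: place 17U, 7U left
rack 4: place 14U, 10U left
rack 3: place 7U, 0U left
rack 1: place 6U, 0U left
rack 2: place 4U, 2U left
rack 2: place 2U, 0U left

4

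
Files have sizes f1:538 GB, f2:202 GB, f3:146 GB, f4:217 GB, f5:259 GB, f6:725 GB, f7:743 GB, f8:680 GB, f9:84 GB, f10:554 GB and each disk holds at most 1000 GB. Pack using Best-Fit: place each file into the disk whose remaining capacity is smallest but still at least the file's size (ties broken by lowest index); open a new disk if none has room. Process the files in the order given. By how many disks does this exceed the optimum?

Best-Fit: [538,202,146,84] [217,259] [725] [743] [680] [554] → 6 disks.
Total size 4148 GB; any packing needs at least ⌈4148/1000⌉ = 5 disks.
An optimal packing achieves that bound: [743,217] [725,259] [680,202,84] [554,146] [538] → 5 disks.
Excess: 6 − 5 = 1.

1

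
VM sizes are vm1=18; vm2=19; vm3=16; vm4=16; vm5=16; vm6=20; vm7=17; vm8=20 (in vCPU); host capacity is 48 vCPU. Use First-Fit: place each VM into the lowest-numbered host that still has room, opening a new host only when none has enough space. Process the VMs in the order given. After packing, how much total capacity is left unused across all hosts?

50

host 1: place vm1 (18 vCPU), 30 vCPU left
host 1: place vm2 (19 vCPU), 11 vCPU left
host 2: place vm3 (16 vCPU), 32 vCPU left
host 2: place vm4 (16 vCPU), 16 vCPU left
host 2: place vm5 (16 vCPU), 0 vCPU left
host 3: place vm6 (20 vCPU), 28 vCPU left
host 3: place vm7 (17 vCPU), 11 vCPU left
host 4: place vm8 (20 vCPU), 28 vCPU left
4 hosts × 48 vCPU = 192 vCPU; used 142 vCPU; unused 50 vCPU.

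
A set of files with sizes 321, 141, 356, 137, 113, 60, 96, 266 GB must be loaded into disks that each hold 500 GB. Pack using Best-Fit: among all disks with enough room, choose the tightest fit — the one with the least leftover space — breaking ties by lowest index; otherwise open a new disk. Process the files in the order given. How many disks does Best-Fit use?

4 disks

disk 1: place 321 GB, 179 GB left
disk 1: place 141 GB, 38 GB left
disk 2: place 356 GB, 144 GB left
disk 2: place 137 GB, 7 GB left
disk 3: place 113 GB, 387 GB left
disk 3: place 60 GB, 327 GB left
disk 3: place 96 GB, 231 GB left
disk 4: place 266 GB, 234 GB left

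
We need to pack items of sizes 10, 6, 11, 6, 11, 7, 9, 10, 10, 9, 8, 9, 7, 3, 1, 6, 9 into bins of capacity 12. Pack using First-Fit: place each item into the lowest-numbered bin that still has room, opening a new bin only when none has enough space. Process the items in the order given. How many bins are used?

10 → bin 1 (remaining 2)
6 → bin 2 (remaining 6)
11 → bin 3 (remaining 1)
6 → bin 2 (remaining 0)
11 → bin 4 (remaining 1)
7 → bin 5 (remaining 5)
9 → bin 6 (remaining 3)
10 → bin 7 (remaining 2)
10 → bin 8 (remaining 2)
9 → bin 9 (remaining 3)
8 → bin 10 (remaining 4)
9 → bin 11 (remaining 3)
7 → bin 12 (remaining 5)
3 → bin 5 (remaining 2)
1 → bin 1 (remaining 1)
6 → bin 13 (remaining 6)
9 → bin 14 (remaining 3)
Final bins: [10,1] [6,6] [11] [11] [7,3] [9] [10] [10] [9] [8] [9] [7] [6] [9].

14 bins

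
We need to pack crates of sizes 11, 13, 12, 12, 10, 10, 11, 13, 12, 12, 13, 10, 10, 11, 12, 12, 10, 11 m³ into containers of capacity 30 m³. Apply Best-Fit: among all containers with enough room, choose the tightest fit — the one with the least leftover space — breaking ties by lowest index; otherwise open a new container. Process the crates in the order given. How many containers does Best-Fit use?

9

Put 11 m³ in container 1; 19 m³ remain.
Put 13 m³ in container 1; 6 m³ remain.
Put 12 m³ in container 2; 18 m³ remain.
Put 12 m³ in container 2; 6 m³ remain.
Put 10 m³ in container 3; 20 m³ remain.
Put 10 m³ in container 3; 10 m³ remain.
Put 11 m³ in container 4; 19 m³ remain.
Put 13 m³ in container 4; 6 m³ remain.
Put 12 m³ in container 5; 18 m³ remain.
Put 12 m³ in container 5; 6 m³ remain.
Put 13 m³ in container 6; 17 m³ remain.
Put 10 m³ in container 3; 0 m³ remain.
Put 10 m³ in container 6; 7 m³ remain.
Put 11 m³ in container 7; 19 m³ remain.
Put 12 m³ in container 7; 7 m³ remain.
Put 12 m³ in container 8; 18 m³ remain.
Put 10 m³ in container 8; 8 m³ remain.
Put 11 m³ in container 9; 19 m³ remain.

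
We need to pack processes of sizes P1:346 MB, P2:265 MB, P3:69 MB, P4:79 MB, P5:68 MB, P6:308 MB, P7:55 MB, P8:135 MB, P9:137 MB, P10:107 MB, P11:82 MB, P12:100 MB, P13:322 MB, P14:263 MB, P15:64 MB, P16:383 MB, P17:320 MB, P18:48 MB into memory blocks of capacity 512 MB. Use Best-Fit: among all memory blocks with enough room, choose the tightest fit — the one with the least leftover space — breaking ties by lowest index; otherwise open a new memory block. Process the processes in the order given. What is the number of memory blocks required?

P1 (346 MB) → memory block 1 (remaining 166 MB)
P2 (265 MB) → memory block 2 (remaining 247 MB)
P3 (69 MB) → memory block 1 (remaining 97 MB)
P4 (79 MB) → memory block 1 (remaining 18 MB)
P5 (68 MB) → memory block 2 (remaining 179 MB)
P6 (308 MB) → memory block 3 (remaining 204 MB)
P7 (55 MB) → memory block 2 (remaining 124 MB)
P8 (135 MB) → memory block 3 (remaining 69 MB)
P9 (137 MB) → memory block 4 (remaining 375 MB)
P10 (107 MB) → memory block 2 (remaining 17 MB)
P11 (82 MB) → memory block 4 (remaining 293 MB)
P12 (100 MB) → memory block 4 (remaining 193 MB)
P13 (322 MB) → memory block 5 (remaining 190 MB)
P14 (263 MB) → memory block 6 (remaining 249 MB)
P15 (64 MB) → memory block 3 (remaining 5 MB)
P16 (383 MB) → memory block 7 (remaining 129 MB)
P17 (320 MB) → memory block 8 (remaining 192 MB)
P18 (48 MB) → memory block 7 (remaining 81 MB)

8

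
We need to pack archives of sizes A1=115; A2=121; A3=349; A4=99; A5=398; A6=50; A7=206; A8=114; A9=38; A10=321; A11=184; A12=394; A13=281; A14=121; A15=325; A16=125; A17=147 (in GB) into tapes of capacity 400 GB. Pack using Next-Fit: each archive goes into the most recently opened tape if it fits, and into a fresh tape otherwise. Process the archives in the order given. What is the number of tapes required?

A1 (115 GB) → tape 1 (remaining 285 GB)
A2 (121 GB) → tape 1 (remaining 164 GB)
A3 (349 GB) → tape 2 (remaining 51 GB)
A4 (99 GB) → tape 3 (remaining 301 GB)
A5 (398 GB) → tape 4 (remaining 2 GB)
A6 (50 GB) → tape 5 (remaining 350 GB)
A7 (206 GB) → tape 5 (remaining 144 GB)
A8 (114 GB) → tape 5 (remaining 30 GB)
A9 (38 GB) → tape 6 (remaining 362 GB)
A10 (321 GB) → tape 6 (remaining 41 GB)
A11 (184 GB) → tape 7 (remaining 216 GB)
A12 (394 GB) → tape 8 (remaining 6 GB)
A13 (281 GB) → tape 9 (remaining 119 GB)
A14 (121 GB) → tape 10 (remaining 279 GB)
A15 (325 GB) → tape 11 (remaining 75 GB)
A16 (125 GB) → tape 12 (remaining 275 GB)
A17 (147 GB) → tape 12 (remaining 128 GB)

12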